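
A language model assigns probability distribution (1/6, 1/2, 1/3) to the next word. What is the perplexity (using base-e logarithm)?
2.7495

Perplexity is e^H (or exp(H) for natural log).

First, H = -Σ p log p = 1.0114 nats
Perplexity = e^1.0114 = 2.7495

Interpretation: The model's uncertainty is equivalent to choosing uniformly among 2.7 options.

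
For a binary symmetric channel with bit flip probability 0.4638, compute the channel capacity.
0.0038 bits

For a binary symmetric channel (BSC) with error probability p:
Capacity C = 1 - H(p) bits per symbol

where H(p) = -p log₂(p) - (1-p) log₂(1-p) is the binary entropy function.

H(0.4638) = 0.9962 bits
C = 1 - 0.9962 = 0.0038 bits per symbol

This means we can reliably transmit up to 0.0038 bits of information per channel use.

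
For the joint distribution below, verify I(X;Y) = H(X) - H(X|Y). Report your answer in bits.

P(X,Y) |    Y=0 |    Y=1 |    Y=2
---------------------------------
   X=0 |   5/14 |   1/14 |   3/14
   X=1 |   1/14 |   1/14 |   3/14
I(X;Y) = 0.0903 bits

Mutual information has multiple equivalent forms:
- I(X;Y) = H(X) - H(X|Y)
- I(X;Y) = H(Y) - H(Y|X)
- I(X;Y) = H(X) + H(Y) - H(X,Y)

Computing all quantities:
H(X) = 0.9403, H(Y) = 1.4488, H(X,Y) = 2.2988
H(X|Y) = 0.8500, H(Y|X) = 1.3585

Verification:
H(X) - H(X|Y) = 0.9403 - 0.8500 = 0.0903
H(Y) - H(Y|X) = 1.4488 - 1.3585 = 0.0903
H(X) + H(Y) - H(X,Y) = 0.9403 + 1.4488 - 2.2988 = 0.0903

All forms give I(X;Y) = 0.0903 bits. ✓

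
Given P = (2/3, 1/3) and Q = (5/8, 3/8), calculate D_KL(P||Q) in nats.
0.0038 nats

KL divergence: D_KL(P||Q) = Σ p(x) log(p(x)/q(x))

Computing term by term:
  x=0: 2/3 × log_e[(2/3)/(5/8)] = 2/3 × 0.0645 = 0.0430
  x=1: 1/3 × log_e[(1/3)/(3/8)] = 1/3 × -0.1178 = -0.0393

D_KL(P||Q) = 0.0038 nats

Note: KL divergence is always non-negative and equals 0 iff P = Q.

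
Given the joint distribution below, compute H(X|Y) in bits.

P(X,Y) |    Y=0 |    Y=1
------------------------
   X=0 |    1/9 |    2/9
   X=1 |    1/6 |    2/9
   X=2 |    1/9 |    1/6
1.5664 bits

Using the chain rule: H(X|Y) = H(X,Y) - H(Y)

First, compute H(X,Y) = 2.5305 bits

Marginal P(Y) = (7/18, 11/18)
H(Y) = 0.9641 bits

H(X|Y) = H(X,Y) - H(Y) = 2.5305 - 0.9641 = 1.5664 bits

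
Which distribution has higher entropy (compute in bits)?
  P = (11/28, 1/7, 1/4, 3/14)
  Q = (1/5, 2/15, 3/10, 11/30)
P

Computing entropies in bits:
H(P) = 1.9068
H(Q) = 1.9038

Distribution P has higher entropy.

Intuition: The distribution closer to uniform (more spread out) has higher entropy.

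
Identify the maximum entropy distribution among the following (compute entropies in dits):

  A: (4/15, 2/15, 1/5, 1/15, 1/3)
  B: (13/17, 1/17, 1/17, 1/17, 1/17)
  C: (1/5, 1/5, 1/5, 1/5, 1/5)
C

For a discrete distribution over n outcomes, entropy is maximized by the uniform distribution.

Computing entropies:
H(A) = 0.6470 dits
H(B) = 0.3786 dits
H(C) = 0.6990 dits

The uniform distribution (where all probabilities equal 1/5) achieves the maximum entropy of log_10(5) = 0.6990 dits.

Distribution C has the highest entropy.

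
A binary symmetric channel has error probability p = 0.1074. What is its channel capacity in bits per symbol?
0.5080 bits

For a binary symmetric channel (BSC) with error probability p:
Capacity C = 1 - H(p) bits per symbol

where H(p) = -p log₂(p) - (1-p) log₂(1-p) is the binary entropy function.

H(0.1074) = 0.4920 bits
C = 1 - 0.4920 = 0.5080 bits per symbol

This means we can reliably transmit up to 0.5080 bits of information per channel use.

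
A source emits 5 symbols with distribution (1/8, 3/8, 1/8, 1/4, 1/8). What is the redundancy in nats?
0.1153 nats

Redundancy measures how far a source is from maximum entropy:
R = H_max - H(X)

Maximum entropy for 5 symbols: H_max = log_e(5) = 1.6094 nats
Actual entropy: H(X) = 1.4942 nats
Redundancy: R = 1.6094 - 1.4942 = 0.1153 nats

This redundancy represents potential for compression: the source could be compressed by 0.1153 nats per symbol.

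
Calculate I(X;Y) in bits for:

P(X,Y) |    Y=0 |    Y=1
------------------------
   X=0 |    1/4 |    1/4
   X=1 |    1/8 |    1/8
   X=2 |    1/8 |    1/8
0.0000 bits

Mutual information: I(X;Y) = H(X) + H(Y) - H(X,Y)

Marginals:
P(X) = (1/2, 1/4, 1/4), H(X) = 1.5000 bits
P(Y) = (1/2, 1/2), H(Y) = 1.0000 bits

Joint entropy: H(X,Y) = 2.5000 bits

I(X;Y) = 1.5000 + 1.0000 - 2.5000 = 0.0000 bits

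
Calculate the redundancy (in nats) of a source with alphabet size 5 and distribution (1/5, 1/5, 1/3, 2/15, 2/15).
0.0622 nats

Redundancy measures how far a source is from maximum entropy:
R = H_max - H(X)

Maximum entropy for 5 symbols: H_max = log_e(5) = 1.6094 nats
Actual entropy: H(X) = 1.5473 nats
Redundancy: R = 1.6094 - 1.5473 = 0.0622 nats

This redundancy represents potential for compression: the source could be compressed by 0.0622 nats per symbol.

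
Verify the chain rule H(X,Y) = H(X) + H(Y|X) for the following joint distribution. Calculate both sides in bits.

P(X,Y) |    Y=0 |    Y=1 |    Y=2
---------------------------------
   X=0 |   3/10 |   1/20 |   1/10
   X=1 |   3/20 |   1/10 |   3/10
H(X,Y) = 2.3332, H(X) = 0.9928, H(Y|X) = 1.3404 (all in bits)

Chain rule: H(X,Y) = H(X) + H(Y|X)

Left side — joint entropy directly:
H(X,Y) = -Σ p(x,y) log p(x,y) = 2.3332 bits

Right side — compute H(Y|X) from the conditional distributions:
P(X) = (9/20, 11/20), so H(X) = 0.9928 bits
H(Y|X) = Σ_x P(X=x) · H(Y|X=x):
  P(Y|X=0) = (2/3, 1/9, 2/9), H(Y|X=0) = 1.2244, weight P(X=0) = 9/20
  P(Y|X=1) = (3/11, 2/11, 6/11), H(Y|X=1) = 1.4354, weight P(X=1) = 11/20
H(Y|X) = 1.3404 bits

H(X) + H(Y|X) = 0.9928 + 1.3404 = 2.3332 bits

Both sides equal 2.3332 bits. ✓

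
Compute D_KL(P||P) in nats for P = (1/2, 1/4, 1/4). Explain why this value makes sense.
0.0000 nats

KL divergence satisfies the Gibbs inequality: D_KL(P||Q) ≥ 0 for all distributions P, Q.

D_KL(P||Q) = Σ p(x) log(p(x)/q(x))
Each term is p(x) × log_e(p(x)/p(x)) = p(x) × log_e(1) = 0, so the sum is 0.
D_KL(P||Q) = 0.0000 nats

When P = Q, the KL divergence is exactly 0, as there is no 'divergence' between identical distributions.

This non-negativity is a fundamental property: relative entropy cannot be negative because it measures how different Q is from P.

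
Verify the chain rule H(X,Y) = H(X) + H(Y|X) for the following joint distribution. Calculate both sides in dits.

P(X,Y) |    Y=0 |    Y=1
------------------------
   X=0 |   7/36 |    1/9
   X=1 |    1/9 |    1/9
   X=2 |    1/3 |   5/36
H(X,Y) = 0.7345, H(X) = 0.4564, H(Y|X) = 0.2781 (all in dits)

Chain rule: H(X,Y) = H(X) + H(Y|X)

Left side — joint entropy directly:
H(X,Y) = -Σ p(x,y) log p(x,y) = 0.7345 dits

Right side — compute H(Y|X) from the conditional distributions:
P(X) = (11/36, 2/9, 17/36), so H(X) = 0.4564 dits
H(Y|X) = Σ_x P(X=x) · H(Y|X=x):
  P(Y|X=0) = (7/11, 4/11), H(Y|X=0) = 0.2847, weight P(X=0) = 11/36
  P(Y|X=1) = (1/2, 1/2), H(Y|X=1) = 0.3010, weight P(X=1) = 2/9
  P(Y|X=2) = (12/17, 5/17), H(Y|X=2) = 0.2631, weight P(X=2) = 17/36
H(Y|X) = 0.2781 dits

H(X) + H(Y|X) = 0.4564 + 0.2781 = 0.7345 dits

Both sides equal 0.7345 dits. ✓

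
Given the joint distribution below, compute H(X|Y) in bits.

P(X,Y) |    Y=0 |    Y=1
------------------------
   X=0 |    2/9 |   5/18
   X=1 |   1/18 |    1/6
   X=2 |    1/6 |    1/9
1.4500 bits

Using the chain rule: H(X|Y) = H(X,Y) - H(Y)

First, compute H(X,Y) = 2.4411 bits

Marginal P(Y) = (4/9, 5/9)
H(Y) = 0.9911 bits

H(X|Y) = H(X,Y) - H(Y) = 2.4411 - 0.9911 = 1.4500 bits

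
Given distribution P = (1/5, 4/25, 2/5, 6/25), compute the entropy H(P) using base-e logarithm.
1.3241 nats

Shannon entropy is H(X) = -Σ p(x) log p(x).

For P = (1/5, 4/25, 2/5, 6/25):
H = -1/5 × log_e(1/5) -4/25 × log_e(4/25) -2/5 × log_e(2/5) -6/25 × log_e(6/25)
H = 1.3241 nats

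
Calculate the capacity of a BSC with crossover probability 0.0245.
0.8340 bits

For a binary symmetric channel (BSC) with error probability p:
Capacity C = 1 - H(p) bits per symbol

where H(p) = -p log₂(p) - (1-p) log₂(1-p) is the binary entropy function.

H(0.0245) = 0.1660 bits
C = 1 - 0.1660 = 0.8340 bits per symbol

This means we can reliably transmit up to 0.8340 bits of information per channel use.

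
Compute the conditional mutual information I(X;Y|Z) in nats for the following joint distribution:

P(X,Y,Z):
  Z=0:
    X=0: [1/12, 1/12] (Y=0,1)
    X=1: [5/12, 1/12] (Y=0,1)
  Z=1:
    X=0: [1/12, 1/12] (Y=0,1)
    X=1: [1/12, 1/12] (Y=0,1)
0.0341 nats

Conditional mutual information: I(X;Y|Z) = H(X|Z) + H(Y|Z) - H(X,Y|Z)

H(Z) = 0.6365
H(X,Z) = 1.2425 → H(X|Z) = 0.6059
H(Y,Z) = 1.2425 → H(Y|Z) = 0.6059
H(X,Y,Z) = 1.8143 → H(X,Y|Z) = 1.1778

I(X;Y|Z) = 0.6059 + 0.6059 - 1.1778 = 0.0341 nats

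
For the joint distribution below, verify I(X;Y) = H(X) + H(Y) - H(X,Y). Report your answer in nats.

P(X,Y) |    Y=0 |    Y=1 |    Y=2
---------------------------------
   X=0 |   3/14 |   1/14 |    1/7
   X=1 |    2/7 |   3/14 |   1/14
I(X;Y) = 0.0444 nats

Mutual information has multiple equivalent forms:
- I(X;Y) = H(X) - H(X|Y)
- I(X;Y) = H(Y) - H(Y|X)
- I(X;Y) = H(X) + H(Y) - H(X,Y)

Computing all quantities:
H(X) = 0.6829, H(Y) = 1.0346, H(X,Y) = 1.6731
H(X|Y) = 0.6385, H(Y|X) = 0.9902

Verification:
H(X) - H(X|Y) = 0.6829 - 0.6385 = 0.0444
H(Y) - H(Y|X) = 1.0346 - 0.9902 = 0.0444
H(X) + H(Y) - H(X,Y) = 0.6829 + 1.0346 - 1.6731 = 0.0444

All forms give I(X;Y) = 0.0444 nats. ✓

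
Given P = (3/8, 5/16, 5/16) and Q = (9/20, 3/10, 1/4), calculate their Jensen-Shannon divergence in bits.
0.0051 bits

Jensen-Shannon divergence is:
JSD(P||Q) = 0.5 × D_KL(P||M) + 0.5 × D_KL(Q||M)
where M = 0.5 × (P + Q) is the mixture distribution.

M = 0.5 × (3/8, 5/16, 5/16) + 0.5 × (9/20, 3/10, 1/4) = (0.4125, 0.30625, 9/32)

D_KL(P||M) = 0.0050 bits
D_KL(Q||M) = 0.0051 bits

JSD(P||Q) = 0.5 × 0.0050 + 0.5 × 0.0051 = 0.0051 bits

Unlike KL divergence, JSD is symmetric and bounded: 0 ≤ JSD ≤ log(2).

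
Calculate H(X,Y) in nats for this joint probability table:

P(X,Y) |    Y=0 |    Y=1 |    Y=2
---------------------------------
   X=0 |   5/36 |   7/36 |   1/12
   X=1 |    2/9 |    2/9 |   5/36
1.7423 nats

Joint entropy is H(X,Y) = -Σ_{x,y} p(x,y) log p(x,y).

Summing over all non-zero entries:
H(X,Y) = -[5/36·log_e(5/36) + 7/36·log_e(7/36) + 1/12·log_e(1/12) + 2/9·log_e(2/9) + 2/9·log_e(2/9) + 5/36·log_e(5/36)]
H(X,Y) = 1.7423 nats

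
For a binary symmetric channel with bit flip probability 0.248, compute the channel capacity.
0.1919 bits

For a binary symmetric channel (BSC) with error probability p:
Capacity C = 1 - H(p) bits per symbol

where H(p) = -p log₂(p) - (1-p) log₂(1-p) is the binary entropy function.

H(0.248) = 0.8081 bits
C = 1 - 0.8081 = 0.1919 bits per symbol

This means we can reliably transmit up to 0.1919 bits of information per channel use.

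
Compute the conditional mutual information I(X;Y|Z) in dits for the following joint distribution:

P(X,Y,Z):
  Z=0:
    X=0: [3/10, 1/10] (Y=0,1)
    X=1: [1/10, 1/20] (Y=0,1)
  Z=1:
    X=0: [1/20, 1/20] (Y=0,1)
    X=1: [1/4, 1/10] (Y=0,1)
0.0042 dits

Conditional mutual information: I(X;Y|Z) = H(X|Z) + H(Y|Z) - H(X,Y|Z)

H(Z) = 0.2989
H(X,Z) = 0.5423 → H(X|Z) = 0.2435
H(Y,Z) = 0.5632 → H(Y|Z) = 0.2644
H(X,Y,Z) = 0.8025 → H(X,Y|Z) = 0.5037

I(X;Y|Z) = 0.2435 + 0.2644 - 0.5037 = 0.0042 dits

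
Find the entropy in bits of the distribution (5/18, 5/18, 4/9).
1.5466 bits

Shannon entropy is H(X) = -Σ p(x) log p(x).

For P = (5/18, 5/18, 4/9):
H = -5/18 × log_2(5/18) -5/18 × log_2(5/18) -4/9 × log_2(4/9)
H = 1.5466 bits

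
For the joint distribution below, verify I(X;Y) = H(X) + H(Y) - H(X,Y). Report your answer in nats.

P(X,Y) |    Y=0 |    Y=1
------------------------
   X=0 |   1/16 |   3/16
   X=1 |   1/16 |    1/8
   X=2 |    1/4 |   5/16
I(X;Y) = 0.0152 nats

Mutual information has multiple equivalent forms:
- I(X;Y) = H(X) - H(X|Y)
- I(X;Y) = H(Y) - H(Y|X)
- I(X;Y) = H(X) + H(Y) - H(X,Y)

Computing all quantities:
H(X) = 0.9841, H(Y) = 0.6616, H(X,Y) = 1.6304
H(X|Y) = 0.9689, H(Y|X) = 0.6463

Verification:
H(X) - H(X|Y) = 0.9841 - 0.9689 = 0.0152
H(Y) - H(Y|X) = 0.6616 - 0.6463 = 0.0152
H(X) + H(Y) - H(X,Y) = 0.9841 + 0.6616 - 1.6304 = 0.0152

All forms give I(X;Y) = 0.0152 nats. ✓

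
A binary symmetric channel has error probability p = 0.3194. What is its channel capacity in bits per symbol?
0.0963 bits

For a binary symmetric channel (BSC) with error probability p:
Capacity C = 1 - H(p) bits per symbol

where H(p) = -p log₂(p) - (1-p) log₂(1-p) is the binary entropy function.

H(0.3194) = 0.9037 bits
C = 1 - 0.9037 = 0.0963 bits per symbol

This means we can reliably transmit up to 0.0963 bits of information per channel use.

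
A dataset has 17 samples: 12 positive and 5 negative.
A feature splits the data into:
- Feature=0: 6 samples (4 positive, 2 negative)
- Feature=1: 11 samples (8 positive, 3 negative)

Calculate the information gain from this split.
0.0029 bits

Information Gain = H(Y) - H(Y|Feature)

Before split:
P(positive) = 12/17 = 0.7059
H(Y) = 0.8740 bits

After split:
Feature=0: H = 0.9183 bits (weight = 6/17)
Feature=1: H = 0.8454 bits (weight = 11/17)
H(Y|Feature) = (6/17)×0.9183 + (11/17)×0.8454 = 0.8711 bits

Information Gain = 0.8740 - 0.8711 = 0.0029 bits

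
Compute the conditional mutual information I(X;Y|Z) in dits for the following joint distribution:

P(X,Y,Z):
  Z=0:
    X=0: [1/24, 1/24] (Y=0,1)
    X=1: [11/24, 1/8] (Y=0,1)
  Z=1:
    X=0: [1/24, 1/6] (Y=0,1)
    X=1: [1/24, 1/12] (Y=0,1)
0.0077 dits

Conditional mutual information: I(X;Y|Z) = H(X|Z) + H(Y|Z) - H(X,Y|Z)

H(Z) = 0.2764
H(X,Z) = 0.4813 → H(X|Z) = 0.2049
H(Y,Z) = 0.5207 → H(Y|Z) = 0.2442
H(X,Y,Z) = 0.7178 → H(X,Y|Z) = 0.4414

I(X;Y|Z) = 0.2049 + 0.2442 - 0.4414 = 0.0077 dits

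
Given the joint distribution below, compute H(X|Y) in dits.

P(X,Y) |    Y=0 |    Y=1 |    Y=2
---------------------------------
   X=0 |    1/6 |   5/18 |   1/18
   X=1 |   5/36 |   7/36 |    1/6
0.2846 dits

Using the chain rule: H(X|Y) = H(X,Y) - H(Y)

First, compute H(X,Y) = 0.7410 dits

Marginal P(Y) = (11/36, 17/36, 2/9)
H(Y) = 0.4564 dits

H(X|Y) = H(X,Y) - H(Y) = 0.7410 - 0.4564 = 0.2846 dits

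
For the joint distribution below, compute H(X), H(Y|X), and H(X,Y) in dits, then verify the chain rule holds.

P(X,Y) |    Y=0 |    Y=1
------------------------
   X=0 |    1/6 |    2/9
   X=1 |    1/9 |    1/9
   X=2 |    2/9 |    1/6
H(X,Y) = 0.7618, H(X) = 0.4642, H(Y|X) = 0.2976 (all in dits)

Chain rule: H(X,Y) = H(X) + H(Y|X)

Left side — joint entropy directly:
H(X,Y) = -Σ p(x,y) log p(x,y) = 0.7618 dits

Right side — compute H(Y|X) from the conditional distributions:
P(X) = (7/18, 2/9, 7/18), so H(X) = 0.4642 dits
H(Y|X) = Σ_x P(X=x) · H(Y|X=x):
  P(Y|X=0) = (3/7, 4/7), H(Y|X=0) = 0.2966, weight P(X=0) = 7/18
  P(Y|X=1) = (1/2, 1/2), H(Y|X=1) = 0.3010, weight P(X=1) = 2/9
  P(Y|X=2) = (4/7, 3/7), H(Y|X=2) = 0.2966, weight P(X=2) = 7/18
H(Y|X) = 0.2976 dits

H(X) + H(Y|X) = 0.4642 + 0.2976 = 0.7618 dits

Both sides equal 0.7618 dits. ✓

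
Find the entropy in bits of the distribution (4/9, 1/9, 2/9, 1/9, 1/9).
2.0588 bits

Shannon entropy is H(X) = -Σ p(x) log p(x).

For P = (4/9, 1/9, 2/9, 1/9, 1/9):
H = -4/9 × log_2(4/9) -1/9 × log_2(1/9) -2/9 × log_2(2/9) -1/9 × log_2(1/9) -1/9 × log_2(1/9)
H = 2.0588 bits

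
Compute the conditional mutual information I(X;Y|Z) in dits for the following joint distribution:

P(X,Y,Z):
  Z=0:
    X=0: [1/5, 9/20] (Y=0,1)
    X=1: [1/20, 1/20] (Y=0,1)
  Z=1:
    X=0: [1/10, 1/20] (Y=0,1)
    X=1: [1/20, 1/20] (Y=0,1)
0.0045 dits

Conditional mutual information: I(X;Y|Z) = H(X|Z) + H(Y|Z) - H(X,Y|Z)

H(Z) = 0.2442
H(X,Z) = 0.4452 → H(X|Z) = 0.2010
H(Y,Z) = 0.5246 → H(Y|Z) = 0.2804
H(X,Y,Z) = 0.7211 → H(X,Y|Z) = 0.4769

I(X;Y|Z) = 0.2010 + 0.2804 - 0.4769 = 0.0045 dits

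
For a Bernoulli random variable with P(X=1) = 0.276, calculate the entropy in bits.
0.8499 bits

The binary entropy function is:
H(p) = -p log(p) - (1-p) log(1-p)

H(0.276) = -0.276 × log_2(0.276) - 0.724 × log_2(0.724)
H(0.276) = 0.8499 bits

Note: Binary entropy is maximized at p=0.5 (H=1 bit) and minimized at p=0 or p=1 (H=0).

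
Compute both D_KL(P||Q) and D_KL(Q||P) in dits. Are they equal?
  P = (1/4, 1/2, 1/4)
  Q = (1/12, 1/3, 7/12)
D_KL(P||Q) = 0.1153, D_KL(Q||P) = 0.1162

KL divergence is not symmetric: D_KL(P||Q) ≠ D_KL(Q||P) in general.

D_KL(P||Q) = 0.1153 dits
D_KL(Q||P) = 0.1162 dits

No, they are not equal!

This asymmetry is why KL divergence is not a true distance metric.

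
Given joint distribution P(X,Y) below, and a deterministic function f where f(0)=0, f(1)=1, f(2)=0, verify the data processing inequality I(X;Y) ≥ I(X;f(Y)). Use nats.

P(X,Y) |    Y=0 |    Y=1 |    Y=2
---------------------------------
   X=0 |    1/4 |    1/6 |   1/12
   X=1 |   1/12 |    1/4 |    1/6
I(X;Y) = 0.0662, I(X;f(Y)) = 0.0144, inequality holds: 0.0662 ≥ 0.0144

Data Processing Inequality: For any Markov chain X → Y → Z, we have I(X;Y) ≥ I(X;Z).

Here Z = f(Y) is a deterministic function of Y, forming X → Y → Z.

Original I(X;Y) = 0.0662 nats

After applying f:
P(X,Z) where Z=f(Y):
- P(X,Z=0) = P(X,Y=0) + P(X,Y=2)
- P(X,Z=1) = P(X,Y=1)

I(X;Z) = I(X;f(Y)) = 0.0144 nats

Verification: 0.0662 ≥ 0.0144 ✓

Information cannot be created by processing; the function f can only lose information about X.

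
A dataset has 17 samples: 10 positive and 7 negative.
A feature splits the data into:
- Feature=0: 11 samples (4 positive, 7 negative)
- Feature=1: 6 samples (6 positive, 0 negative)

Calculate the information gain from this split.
0.3655 bits

Information Gain = H(Y) - H(Y|Feature)

Before split:
P(positive) = 10/17 = 0.5882
H(Y) = 0.9774 bits

After split:
Feature=0: H = 0.9457 bits (weight = 11/17)
Feature=1: H = 0.0000 bits (weight = 6/17)
H(Y|Feature) = (11/17)×0.9457 + (6/17)×0.0000 = 0.6119 bits

Information Gain = 0.9774 - 0.6119 = 0.3655 bits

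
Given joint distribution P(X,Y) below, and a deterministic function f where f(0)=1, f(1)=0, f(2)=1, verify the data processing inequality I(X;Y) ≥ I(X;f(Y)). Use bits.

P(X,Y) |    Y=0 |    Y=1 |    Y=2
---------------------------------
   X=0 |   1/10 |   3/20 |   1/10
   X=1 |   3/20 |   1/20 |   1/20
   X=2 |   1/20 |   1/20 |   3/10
I(X;Y) = 0.2274, I(X;f(Y)) = 0.0685, inequality holds: 0.2274 ≥ 0.0685

Data Processing Inequality: For any Markov chain X → Y → Z, we have I(X;Y) ≥ I(X;Z).

Here Z = f(Y) is a deterministic function of Y, forming X → Y → Z.

Original I(X;Y) = 0.2274 bits

After applying f:
P(X,Z) where Z=f(Y):
- P(X,Z=0) = P(X,Y=1)
- P(X,Z=1) = P(X,Y=0) + P(X,Y=2)

I(X;Z) = I(X;f(Y)) = 0.0685 bits

Verification: 0.2274 ≥ 0.0685 ✓

Information cannot be created by processing; the function f can only lose information about X.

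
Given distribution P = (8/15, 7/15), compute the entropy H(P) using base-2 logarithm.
0.9968 bits

Shannon entropy is H(X) = -Σ p(x) log p(x).

For P = (8/15, 7/15):
H = -8/15 × log_2(8/15) -7/15 × log_2(7/15)
H = 0.9968 bits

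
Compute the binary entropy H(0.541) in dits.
0.2996 dits

The binary entropy function is:
H(p) = -p log(p) - (1-p) log(1-p)

H(0.541) = -0.541 × log_10(0.541) - 0.459 × log_10(0.459)
H(0.541) = 0.2996 dits

Note: Binary entropy is maximized at p=0.5 (H=1 bit) and minimized at p=0 or p=1 (H=0).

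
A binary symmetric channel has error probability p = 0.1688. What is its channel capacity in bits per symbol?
0.3450 bits

For a binary symmetric channel (BSC) with error probability p:
Capacity C = 1 - H(p) bits per symbol

where H(p) = -p log₂(p) - (1-p) log₂(1-p) is the binary entropy function.

H(0.1688) = 0.6550 bits
C = 1 - 0.6550 = 0.3450 bits per symbol

This means we can reliably transmit up to 0.3450 bits of information per channel use.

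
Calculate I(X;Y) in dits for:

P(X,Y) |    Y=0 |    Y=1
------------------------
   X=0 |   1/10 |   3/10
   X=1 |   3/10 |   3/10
0.0140 dits

Mutual information: I(X;Y) = H(X) + H(Y) - H(X,Y)

Marginals:
P(X) = (2/5, 3/5), H(X) = 0.2923 dits
P(Y) = (2/5, 3/5), H(Y) = 0.2923 dits

Joint entropy: H(X,Y) = 0.5706 dits

I(X;Y) = 0.2923 + 0.2923 - 0.5706 = 0.0140 dits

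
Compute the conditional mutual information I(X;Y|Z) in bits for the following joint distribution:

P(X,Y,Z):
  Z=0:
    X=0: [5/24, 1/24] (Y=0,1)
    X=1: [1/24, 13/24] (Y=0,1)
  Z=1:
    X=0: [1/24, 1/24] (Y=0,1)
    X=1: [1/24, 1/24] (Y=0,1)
0.3554 bits

Conditional mutual information: I(X;Y|Z) = H(X|Z) + H(Y|Z) - H(X,Y|Z)

H(Z) = 0.6500
H(X,Z) = 1.5511 → H(X|Z) = 0.9011
H(Y,Z) = 1.5511 → H(Y|Z) = 0.9011
H(X,Y,Z) = 2.0968 → H(X,Y|Z) = 1.4468

I(X;Y|Z) = 0.9011 + 0.9011 - 1.4468 = 0.3554 bits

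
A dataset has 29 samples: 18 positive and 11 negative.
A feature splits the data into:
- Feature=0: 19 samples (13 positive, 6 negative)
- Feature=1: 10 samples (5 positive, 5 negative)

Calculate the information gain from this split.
0.0232 bits

Information Gain = H(Y) - H(Y|Feature)

Before split:
P(positive) = 18/29 = 0.6207
H(Y) = 0.9576 bits

After split:
Feature=0: H = 0.8997 bits (weight = 19/29)
Feature=1: H = 1.0000 bits (weight = 10/29)
H(Y|Feature) = (19/29)×0.8997 + (10/29)×1.0000 = 0.9343 bits

Information Gain = 0.9576 - 0.9343 = 0.0232 bits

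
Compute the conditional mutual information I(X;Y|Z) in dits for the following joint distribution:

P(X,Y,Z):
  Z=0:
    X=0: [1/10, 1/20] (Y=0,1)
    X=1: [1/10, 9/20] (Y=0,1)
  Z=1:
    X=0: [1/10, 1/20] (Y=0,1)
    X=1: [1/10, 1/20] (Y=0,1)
0.0272 dits

Conditional mutual information: I(X;Y|Z) = H(X|Z) + H(Y|Z) - H(X,Y|Z)

H(Z) = 0.2653
H(X,Z) = 0.5136 → H(X|Z) = 0.2483
H(Y,Z) = 0.5301 → H(Y|Z) = 0.2648
H(X,Y,Z) = 0.7512 → H(X,Y|Z) = 0.4859

I(X;Y|Z) = 0.2483 + 0.2648 - 0.4859 = 0.0272 dits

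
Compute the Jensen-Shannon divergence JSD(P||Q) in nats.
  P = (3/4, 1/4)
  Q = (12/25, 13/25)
0.0391 nats

Jensen-Shannon divergence is:
JSD(P||Q) = 0.5 × D_KL(P||M) + 0.5 × D_KL(Q||M)
where M = 0.5 × (P + Q) is the mixture distribution.

M = 0.5 × (3/4, 1/4) + 0.5 × (12/25, 13/25) = (0.615, 0.385)

D_KL(P||M) = 0.0409 nats
D_KL(Q||M) = 0.0373 nats

JSD(P||Q) = 0.5 × 0.0409 + 0.5 × 0.0373 = 0.0391 nats

Unlike KL divergence, JSD is symmetric and bounded: 0 ≤ JSD ≤ log(2).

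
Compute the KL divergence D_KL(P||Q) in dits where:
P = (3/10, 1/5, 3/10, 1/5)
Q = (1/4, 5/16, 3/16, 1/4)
0.0268 dits

KL divergence: D_KL(P||Q) = Σ p(x) log(p(x)/q(x))

Computing term by term:
  x=0: 3/10 × log_10[(3/10)/(1/4)] = 3/10 × 0.0792 = 0.0238
  x=1: 1/5 × log_10[(1/5)/(5/16)] = 1/5 × -0.1938 = -0.0388
  x=2: 3/10 × log_10[(3/10)/(3/16)] = 3/10 × 0.2041 = 0.0612
  x=3: 1/5 × log_10[(1/5)/(1/4)] = 1/5 × -0.0969 = -0.0194

D_KL(P||Q) = 0.0268 dits

Note: KL divergence is always non-negative and equals 0 iff P = Q.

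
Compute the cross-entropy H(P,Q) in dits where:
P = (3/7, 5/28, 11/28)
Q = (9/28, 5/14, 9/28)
0.4847 dits

Cross-entropy: H(P,Q) = -Σ p(x) log q(x)

Alternatively: H(P,Q) = H(P) + D_KL(P||Q)
H(P) = 0.4507 dits
D_KL(P||Q) = 0.0340 dits

H(P,Q) = 0.4507 + 0.0340 = 0.4847 dits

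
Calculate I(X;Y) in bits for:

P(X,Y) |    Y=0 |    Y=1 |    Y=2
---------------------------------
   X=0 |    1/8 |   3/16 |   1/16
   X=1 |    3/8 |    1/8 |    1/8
0.0732 bits

Mutual information: I(X;Y) = H(X) + H(Y) - H(X,Y)

Marginals:
P(X) = (3/8, 5/8), H(X) = 0.9544 bits
P(Y) = (1/2, 5/16, 3/16), H(Y) = 1.4772 bits

Joint entropy: H(X,Y) = 2.3585 bits

I(X;Y) = 0.9544 + 1.4772 - 2.3585 = 0.0732 bits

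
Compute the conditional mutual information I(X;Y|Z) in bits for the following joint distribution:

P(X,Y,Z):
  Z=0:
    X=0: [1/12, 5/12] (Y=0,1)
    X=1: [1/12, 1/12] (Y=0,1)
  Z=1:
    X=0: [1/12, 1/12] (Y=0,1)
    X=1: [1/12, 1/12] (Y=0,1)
0.0492 bits

Conditional mutual information: I(X;Y|Z) = H(X|Z) + H(Y|Z) - H(X,Y|Z)

H(Z) = 0.9183
H(X,Z) = 1.7925 → H(X|Z) = 0.8742
H(Y,Z) = 1.7925 → H(Y|Z) = 0.8742
H(X,Y,Z) = 2.6175 → H(X,Y|Z) = 1.6992

I(X;Y|Z) = 0.8742 + 0.8742 - 1.6992 = 0.0492 bits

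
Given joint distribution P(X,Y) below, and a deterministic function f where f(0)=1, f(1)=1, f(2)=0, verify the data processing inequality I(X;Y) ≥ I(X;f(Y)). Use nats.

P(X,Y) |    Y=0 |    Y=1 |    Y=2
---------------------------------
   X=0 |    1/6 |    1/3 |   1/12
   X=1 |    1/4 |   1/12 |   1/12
I(X;Y) = 0.0747, I(X;f(Y)) = 0.0028, inequality holds: 0.0747 ≥ 0.0028

Data Processing Inequality: For any Markov chain X → Y → Z, we have I(X;Y) ≥ I(X;Z).

Here Z = f(Y) is a deterministic function of Y, forming X → Y → Z.

Original I(X;Y) = 0.0747 nats

After applying f:
P(X,Z) where Z=f(Y):
- P(X,Z=0) = P(X,Y=2)
- P(X,Z=1) = P(X,Y=0) + P(X,Y=1)

I(X;Z) = I(X;f(Y)) = 0.0028 nats

Verification: 0.0747 ≥ 0.0028 ✓

Information cannot be created by processing; the function f can only lose information about X.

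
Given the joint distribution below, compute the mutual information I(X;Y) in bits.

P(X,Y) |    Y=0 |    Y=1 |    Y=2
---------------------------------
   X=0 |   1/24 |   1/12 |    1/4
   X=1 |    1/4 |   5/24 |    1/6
0.1256 bits

Mutual information: I(X;Y) = H(X) + H(Y) - H(X,Y)

Marginals:
P(X) = (3/8, 5/8), H(X) = 0.9544 bits
P(Y) = (7/24, 7/24, 5/12), H(Y) = 1.5632 bits

Joint entropy: H(X,Y) = 2.3921 bits

I(X;Y) = 0.9544 + 1.5632 - 2.3921 = 0.1256 bits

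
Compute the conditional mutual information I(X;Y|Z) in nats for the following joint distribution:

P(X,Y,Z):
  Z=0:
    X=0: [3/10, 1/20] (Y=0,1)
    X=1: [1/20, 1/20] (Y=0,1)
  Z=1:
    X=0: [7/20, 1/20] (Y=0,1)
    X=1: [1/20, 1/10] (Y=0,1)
0.1016 nats

Conditional mutual information: I(X;Y|Z) = H(X|Z) + H(Y|Z) - H(X,Y|Z)

H(Z) = 0.6881
H(X,Z) = 1.2488 → H(X|Z) = 0.5606
H(Y,Z) = 1.2488 → H(Y|Z) = 0.5606
H(X,Y,Z) = 1.7078 → H(X,Y|Z) = 1.0197

I(X;Y|Z) = 0.5606 + 0.5606 - 1.0197 = 0.1016 nats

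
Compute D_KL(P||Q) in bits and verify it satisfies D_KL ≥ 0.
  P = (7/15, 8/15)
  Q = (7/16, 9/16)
0.0025 bits

KL divergence satisfies the Gibbs inequality: D_KL(P||Q) ≥ 0 for all distributions P, Q.

D_KL(P||Q) = Σ p(x) log(p(x)/q(x))
Term by term:
  x=0: 7/15 × log_2[(7/15)/(7/16)] = 0.0435
  x=1: 8/15 × log_2[(8/15)/(9/16)] = -0.0410
D_KL(P||Q) = 0.0025 bits

D_KL(P||Q) = 0.0025 ≥ 0 ✓

This non-negativity is a fundamental property: relative entropy cannot be negative because it measures how different Q is from P.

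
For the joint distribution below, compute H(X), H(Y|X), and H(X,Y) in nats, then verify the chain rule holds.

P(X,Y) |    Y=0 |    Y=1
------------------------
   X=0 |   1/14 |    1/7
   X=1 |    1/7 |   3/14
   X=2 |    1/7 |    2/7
H(X,Y) = 1.7105, H(X) = 1.0609, H(Y|X) = 0.6495 (all in nats)

Chain rule: H(X,Y) = H(X) + H(Y|X)

Left side — joint entropy directly:
H(X,Y) = -Σ p(x,y) log p(x,y) = 1.7105 nats

Right side — compute H(Y|X) from the conditional distributions:
P(X) = (3/14, 5/14, 3/7), so H(X) = 1.0609 nats
H(Y|X) = Σ_x P(X=x) · H(Y|X=x):
  P(Y|X=0) = (1/3, 2/3), H(Y|X=0) = 0.6365, weight P(X=0) = 3/14
  P(Y|X=1) = (2/5, 3/5), H(Y|X=1) = 0.6730, weight P(X=1) = 5/14
  P(Y|X=2) = (1/3, 2/3), H(Y|X=2) = 0.6365, weight P(X=2) = 3/7
H(Y|X) = 0.6495 nats

H(X) + H(Y|X) = 1.0609 + 0.6495 = 1.7105 nats

Both sides equal 1.7105 nats. ✓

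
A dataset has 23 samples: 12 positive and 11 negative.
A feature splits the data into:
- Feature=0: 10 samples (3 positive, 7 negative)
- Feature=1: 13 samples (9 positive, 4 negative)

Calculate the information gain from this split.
0.1121 bits

Information Gain = H(Y) - H(Y|Feature)

Before split:
P(positive) = 12/23 = 0.5217
H(Y) = 0.9986 bits

After split:
Feature=0: H = 0.8813 bits (weight = 10/23)
Feature=1: H = 0.8905 bits (weight = 13/23)
H(Y|Feature) = (10/23)×0.8813 + (13/23)×0.8905 = 0.8865 bits

Information Gain = 0.9986 - 0.8865 = 0.1121 bits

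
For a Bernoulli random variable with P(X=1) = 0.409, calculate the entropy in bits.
0.9760 bits

The binary entropy function is:
H(p) = -p log(p) - (1-p) log(1-p)

H(0.409) = -0.409 × log_2(0.409) - 0.591 × log_2(0.591)
H(0.409) = 0.9760 bits

Note: Binary entropy is maximized at p=0.5 (H=1 bit) and minimized at p=0 or p=1 (H=0).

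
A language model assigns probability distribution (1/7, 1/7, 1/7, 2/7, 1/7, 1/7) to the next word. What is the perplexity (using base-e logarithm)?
5.7423

Perplexity is e^H (or exp(H) for natural log).

First, H = -Σ p log p = 1.7479 nats
Perplexity = e^1.7479 = 5.7423

Interpretation: The model's uncertainty is equivalent to choosing uniformly among 5.7 options.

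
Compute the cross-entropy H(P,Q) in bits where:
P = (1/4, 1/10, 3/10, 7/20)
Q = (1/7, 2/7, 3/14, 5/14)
2.0692 bits

Cross-entropy: H(P,Q) = -Σ p(x) log q(x)

Alternatively: H(P,Q) = H(P) + D_KL(P||Q)
H(P) = 1.8834 bits
D_KL(P||Q) = 0.1858 bits

H(P,Q) = 1.8834 + 0.1858 = 2.0692 bits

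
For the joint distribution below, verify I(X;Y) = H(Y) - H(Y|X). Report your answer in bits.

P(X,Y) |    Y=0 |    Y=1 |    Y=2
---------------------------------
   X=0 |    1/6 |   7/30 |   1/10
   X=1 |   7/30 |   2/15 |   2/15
I(X;Y) = 0.0314 bits

Mutual information has multiple equivalent forms:
- I(X;Y) = H(X) - H(X|Y)
- I(X;Y) = H(Y) - H(Y|X)
- I(X;Y) = H(X) + H(Y) - H(X,Y)

Computing all quantities:
H(X) = 1.0000, H(Y) = 1.5494, H(X,Y) = 2.5180
H(X|Y) = 0.9686, H(Y|X) = 1.5180

Verification:
H(X) - H(X|Y) = 1.0000 - 0.9686 = 0.0314
H(Y) - H(Y|X) = 1.5494 - 1.5180 = 0.0314
H(X) + H(Y) - H(X,Y) = 1.0000 + 1.5494 - 2.5180 = 0.0314

All forms give I(X;Y) = 0.0314 bits. ✓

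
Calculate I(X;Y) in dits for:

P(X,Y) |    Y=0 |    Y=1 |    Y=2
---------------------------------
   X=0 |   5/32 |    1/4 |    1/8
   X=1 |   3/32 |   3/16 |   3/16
0.0073 dits

Mutual information: I(X;Y) = H(X) + H(Y) - H(X,Y)

Marginals:
P(X) = (17/32, 15/32), H(X) = 0.3002 dits
P(Y) = (1/4, 7/16, 5/16), H(Y) = 0.4654 dits

Joint entropy: H(X,Y) = 0.7584 dits

I(X;Y) = 0.3002 + 0.4654 - 0.7584 = 0.0073 dits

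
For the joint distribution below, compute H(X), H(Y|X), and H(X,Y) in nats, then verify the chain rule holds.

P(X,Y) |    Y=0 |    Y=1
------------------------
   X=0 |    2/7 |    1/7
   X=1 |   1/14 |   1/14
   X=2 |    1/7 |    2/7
H(X,Y) = 1.6488, H(X) = 1.0042, H(Y|X) = 0.6446 (all in nats)

Chain rule: H(X,Y) = H(X) + H(Y|X)

Left side — joint entropy directly:
H(X,Y) = -Σ p(x,y) log p(x,y) = 1.6488 nats

Right side — compute H(Y|X) from the conditional distributions:
P(X) = (3/7, 1/7, 3/7), so H(X) = 1.0042 nats
H(Y|X) = Σ_x P(X=x) · H(Y|X=x):
  P(Y|X=0) = (2/3, 1/3), H(Y|X=0) = 0.6365, weight P(X=0) = 3/7
  P(Y|X=1) = (1/2, 1/2), H(Y|X=1) = 0.6931, weight P(X=1) = 1/7
  P(Y|X=2) = (1/3, 2/3), H(Y|X=2) = 0.6365, weight P(X=2) = 3/7
H(Y|X) = 0.6446 nats

H(X) + H(Y|X) = 1.0042 + 0.6446 = 1.6488 nats

Both sides equal 1.6488 nats. ✓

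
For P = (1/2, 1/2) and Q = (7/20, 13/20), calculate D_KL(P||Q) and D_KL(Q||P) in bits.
D_KL(P||Q) = 0.0680, D_KL(Q||P) = 0.0659

KL divergence is not symmetric: D_KL(P||Q) ≠ D_KL(Q||P) in general.

D_KL(P||Q) = 0.0680 bits
D_KL(Q||P) = 0.0659 bits

No, they are not equal!

This asymmetry is why KL divergence is not a true distance metric.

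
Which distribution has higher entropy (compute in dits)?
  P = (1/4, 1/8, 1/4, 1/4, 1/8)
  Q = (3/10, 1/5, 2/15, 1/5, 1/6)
Q

Computing entropies in dits:
H(P) = 0.6773
H(Q) = 0.6828

Distribution Q has higher entropy.

Intuition: The distribution closer to uniform (more spread out) has higher entropy.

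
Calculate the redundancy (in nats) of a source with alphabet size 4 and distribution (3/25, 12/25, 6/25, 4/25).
0.1438 nats

Redundancy measures how far a source is from maximum entropy:
R = H_max - H(X)

Maximum entropy for 4 symbols: H_max = log_e(4) = 1.3863 nats
Actual entropy: H(X) = 1.2425 nats
Redundancy: R = 1.3863 - 1.2425 = 0.1438 nats

This redundancy represents potential for compression: the source could be compressed by 0.1438 nats per symbol.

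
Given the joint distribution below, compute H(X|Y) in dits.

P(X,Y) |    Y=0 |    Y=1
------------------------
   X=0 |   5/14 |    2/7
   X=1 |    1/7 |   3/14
0.2782 dits

Using the chain rule: H(X|Y) = H(X,Y) - H(Y)

First, compute H(X,Y) = 0.5792 dits

Marginal P(Y) = (1/2, 1/2)
H(Y) = 0.3010 dits

H(X|Y) = H(X,Y) - H(Y) = 0.5792 - 0.3010 = 0.2782 dits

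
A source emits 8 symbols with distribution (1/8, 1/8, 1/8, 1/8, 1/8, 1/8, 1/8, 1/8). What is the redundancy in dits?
0.0000 dits

Redundancy measures how far a source is from maximum entropy:
R = H_max - H(X)

Maximum entropy for 8 symbols: H_max = log_10(8) = 0.9031 dits
Actual entropy: H(X) = 0.9031 dits
Redundancy: R = 0.9031 - 0.9031 = 0.0000 dits

This redundancy represents potential for compression: the source could be compressed by 0.0000 dits per symbol.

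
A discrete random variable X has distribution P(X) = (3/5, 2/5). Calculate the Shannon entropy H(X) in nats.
0.6730 nats

Shannon entropy is H(X) = -Σ p(x) log p(x).

For P = (3/5, 2/5):
H = -3/5 × log_e(3/5) -2/5 × log_e(2/5)
H = 0.6730 nats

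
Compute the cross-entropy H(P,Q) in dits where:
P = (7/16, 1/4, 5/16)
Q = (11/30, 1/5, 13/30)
0.4789 dits

Cross-entropy: H(P,Q) = -Σ p(x) log q(x)

Alternatively: H(P,Q) = H(P) + D_KL(P||Q)
H(P) = 0.4654 dits
D_KL(P||Q) = 0.0134 dits

H(P,Q) = 0.4654 + 0.0134 = 0.4789 dits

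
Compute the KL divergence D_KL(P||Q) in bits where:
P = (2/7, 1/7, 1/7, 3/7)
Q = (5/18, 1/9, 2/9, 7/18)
0.0324 bits

KL divergence: D_KL(P||Q) = Σ p(x) log(p(x)/q(x))

Computing term by term:
  x=0: 2/7 × log_2[(2/7)/(5/18)] = 2/7 × 0.0406 = 0.0116
  x=1: 1/7 × log_2[(1/7)/(1/9)] = 1/7 × 0.3626 = 0.0518
  x=2: 1/7 × log_2[(1/7)/(2/9)] = 1/7 × -0.6374 = -0.0911
  x=3: 3/7 × log_2[(3/7)/(7/18)] = 3/7 × 0.1402 = 0.0601

D_KL(P||Q) = 0.0324 bits

Note: KL divergence is always non-negative and equals 0 iff P = Q.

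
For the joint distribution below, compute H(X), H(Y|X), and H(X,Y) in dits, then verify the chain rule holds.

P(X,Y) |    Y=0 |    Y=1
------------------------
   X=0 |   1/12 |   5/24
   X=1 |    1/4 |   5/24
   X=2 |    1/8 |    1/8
H(X,Y) = 0.7501, H(X) = 0.4619, H(Y|X) = 0.2882 (all in dits)

Chain rule: H(X,Y) = H(X) + H(Y|X)

Left side — joint entropy directly:
H(X,Y) = -Σ p(x,y) log p(x,y) = 0.7501 dits

Right side — compute H(Y|X) from the conditional distributions:
P(X) = (7/24, 11/24, 1/4), so H(X) = 0.4619 dits
H(Y|X) = Σ_x P(X=x) · H(Y|X=x):
  P(Y|X=0) = (2/7, 5/7), H(Y|X=0) = 0.2598, weight P(X=0) = 7/24
  P(Y|X=1) = (6/11, 5/11), H(Y|X=1) = 0.2992, weight P(X=1) = 11/24
  P(Y|X=2) = (1/2, 1/2), H(Y|X=2) = 0.3010, weight P(X=2) = 1/4
H(Y|X) = 0.2882 dits

H(X) + H(Y|X) = 0.4619 + 0.2882 = 0.7501 dits

Both sides equal 0.7501 dits. ✓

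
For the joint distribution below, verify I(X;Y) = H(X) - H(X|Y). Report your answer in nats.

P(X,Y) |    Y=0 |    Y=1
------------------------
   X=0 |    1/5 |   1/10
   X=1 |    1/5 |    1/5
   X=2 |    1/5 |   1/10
I(X;Y) = 0.0138 nats

Mutual information has multiple equivalent forms:
- I(X;Y) = H(X) - H(X|Y)
- I(X;Y) = H(Y) - H(Y|X)
- I(X;Y) = H(X) + H(Y) - H(X,Y)

Computing all quantities:
H(X) = 1.0889, H(Y) = 0.6730, H(X,Y) = 1.7481
H(X|Y) = 1.0751, H(Y|X) = 0.6592

Verification:
H(X) - H(X|Y) = 1.0889 - 1.0751 = 0.0138
H(Y) - H(Y|X) = 0.6730 - 0.6592 = 0.0138
H(X) + H(Y) - H(X,Y) = 1.0889 + 0.6730 - 1.7481 = 0.0138

All forms give I(X;Y) = 0.0138 nats. ✓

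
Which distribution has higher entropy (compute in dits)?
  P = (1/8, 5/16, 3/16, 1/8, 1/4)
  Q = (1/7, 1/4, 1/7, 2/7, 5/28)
Q

Computing entropies in dits:
H(P) = 0.6705
H(Q) = 0.6810

Distribution Q has higher entropy.

Intuition: The distribution closer to uniform (more spread out) has higher entropy.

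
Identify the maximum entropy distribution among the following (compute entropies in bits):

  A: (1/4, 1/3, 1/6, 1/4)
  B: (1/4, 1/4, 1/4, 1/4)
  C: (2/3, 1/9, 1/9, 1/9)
B

For a discrete distribution over n outcomes, entropy is maximized by the uniform distribution.

Computing entropies:
H(A) = 1.9591 bits
H(B) = 2.0000 bits
H(C) = 1.4466 bits

The uniform distribution (where all probabilities equal 1/4) achieves the maximum entropy of log_2(4) = 2.0000 bits.

Distribution B has the highest entropy.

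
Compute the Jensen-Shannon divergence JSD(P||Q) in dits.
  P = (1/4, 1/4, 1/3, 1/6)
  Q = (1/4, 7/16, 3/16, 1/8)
0.0108 dits

Jensen-Shannon divergence is:
JSD(P||Q) = 0.5 × D_KL(P||M) + 0.5 × D_KL(Q||M)
where M = 0.5 × (P + Q) is the mixture distribution.

M = 0.5 × (1/4, 1/4, 1/3, 1/6) + 0.5 × (1/4, 7/16, 3/16, 1/8) = (1/4, 11/32, 0.260417, 0.145833)

D_KL(P||M) = 0.0108 dits
D_KL(Q||M) = 0.0107 dits

JSD(P||Q) = 0.5 × 0.0108 + 0.5 × 0.0107 = 0.0108 dits

Unlike KL divergence, JSD is symmetric and bounded: 0 ≤ JSD ≤ log(2).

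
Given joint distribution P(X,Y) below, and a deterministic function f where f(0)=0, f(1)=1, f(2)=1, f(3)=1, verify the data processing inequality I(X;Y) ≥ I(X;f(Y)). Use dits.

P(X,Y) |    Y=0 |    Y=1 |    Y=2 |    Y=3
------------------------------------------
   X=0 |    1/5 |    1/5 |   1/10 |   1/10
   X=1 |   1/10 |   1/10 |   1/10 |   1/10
I(X;Y) = 0.0060, I(X;f(Y)) = 0.0017, inequality holds: 0.0060 ≥ 0.0017

Data Processing Inequality: For any Markov chain X → Y → Z, we have I(X;Y) ≥ I(X;Z).

Here Z = f(Y) is a deterministic function of Y, forming X → Y → Z.

Original I(X;Y) = 0.0060 dits

After applying f:
P(X,Z) where Z=f(Y):
- P(X,Z=0) = P(X,Y=0)
- P(X,Z=1) = P(X,Y=1) + P(X,Y=2) + P(X,Y=3)

I(X;Z) = I(X;f(Y)) = 0.0017 dits

Verification: 0.0060 ≥ 0.0017 ✓

Information cannot be created by processing; the function f can only lose information about X.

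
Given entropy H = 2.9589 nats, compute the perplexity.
19.2768

Perplexity is e^H (or exp(H) for natural log).

H = 2.9589 nats
Perplexity = e^2.9589 = 19.2768

Interpretation: The model's uncertainty is equivalent to choosing uniformly among 19.3 options.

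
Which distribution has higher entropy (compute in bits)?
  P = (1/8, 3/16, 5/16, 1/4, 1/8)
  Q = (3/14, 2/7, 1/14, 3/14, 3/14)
P

Computing entropies in bits:
H(P) = 2.2272
H(Q) = 2.2170

Distribution P has higher entropy.

Intuition: The distribution closer to uniform (more spread out) has higher entropy.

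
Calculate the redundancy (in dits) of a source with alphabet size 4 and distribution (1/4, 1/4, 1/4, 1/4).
0.0000 dits

Redundancy measures how far a source is from maximum entropy:
R = H_max - H(X)

Maximum entropy for 4 symbols: H_max = log_10(4) = 0.6021 dits
Actual entropy: H(X) = 0.6021 dits
Redundancy: R = 0.6021 - 0.6021 = 0.0000 dits

This redundancy represents potential for compression: the source could be compressed by 0.0000 dits per symbol.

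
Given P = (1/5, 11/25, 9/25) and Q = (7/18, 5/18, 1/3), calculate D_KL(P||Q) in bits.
0.1401 bits

KL divergence: D_KL(P||Q) = Σ p(x) log(p(x)/q(x))

Computing term by term:
  x=0: 1/5 × log_2[(1/5)/(7/18)] = 1/5 × -0.9594 = -0.1919
  x=1: 11/25 × log_2[(11/25)/(5/18)] = 11/25 × 0.6636 = 0.2920
  x=2: 9/25 × log_2[(9/25)/(1/3)] = 9/25 × 0.1110 = 0.0400

D_KL(P||Q) = 0.1401 bits

Note: KL divergence is always non-negative and equals 0 iff P = Q.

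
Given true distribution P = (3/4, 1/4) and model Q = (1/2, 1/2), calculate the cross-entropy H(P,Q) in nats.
0.6931 nats

Cross-entropy: H(P,Q) = -Σ p(x) log q(x)

Alternatively: H(P,Q) = H(P) + D_KL(P||Q)
H(P) = 0.5623 nats
D_KL(P||Q) = 0.1308 nats

H(P,Q) = 0.5623 + 0.1308 = 0.6931 nats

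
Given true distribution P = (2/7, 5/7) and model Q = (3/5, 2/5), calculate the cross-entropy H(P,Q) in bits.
1.1548 bits

Cross-entropy: H(P,Q) = -Σ p(x) log q(x)

Alternatively: H(P,Q) = H(P) + D_KL(P||Q)
H(P) = 0.8631 bits
D_KL(P||Q) = 0.2917 bits

H(P,Q) = 0.8631 + 0.2917 = 1.1548 bits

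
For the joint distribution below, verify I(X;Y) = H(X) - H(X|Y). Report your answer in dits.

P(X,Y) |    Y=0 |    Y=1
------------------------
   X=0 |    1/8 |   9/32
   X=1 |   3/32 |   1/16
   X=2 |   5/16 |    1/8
I(X;Y) = 0.0319 dits

Mutual information has multiple equivalent forms:
- I(X;Y) = H(X) - H(X|Y)
- I(X;Y) = H(Y) - H(Y|X)
- I(X;Y) = H(X) + H(Y) - H(X,Y)

Computing all quantities:
H(X) = 0.4420, H(Y) = 0.3002, H(X,Y) = 0.7102
H(X|Y) = 0.4100, H(Y|X) = 0.2682

Verification:
H(X) - H(X|Y) = 0.4420 - 0.4100 = 0.0319
H(Y) - H(Y|X) = 0.3002 - 0.2682 = 0.0319
H(X) + H(Y) - H(X,Y) = 0.4420 + 0.3002 - 0.7102 = 0.0319

All forms give I(X;Y) = 0.0319 dits. ✓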